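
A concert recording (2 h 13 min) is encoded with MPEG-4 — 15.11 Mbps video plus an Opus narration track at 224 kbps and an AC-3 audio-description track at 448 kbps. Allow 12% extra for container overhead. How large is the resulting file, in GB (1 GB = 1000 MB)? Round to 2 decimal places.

2 h 13 min = 133 min = 7980 s
Audio total: 224 + 448 = 672 kbps = 0.672 Mbps.
Total bitrate: 15.11 + 0.672 = 15.782 Mbps.
Stream data: 15.782 Mbps × 7980 s = 125940.4 Mb.
With 12% container overhead: ×1.12.
141,053 Mb ÷ 8 = 17,632 MB → 17.63 GB.

17.63 GB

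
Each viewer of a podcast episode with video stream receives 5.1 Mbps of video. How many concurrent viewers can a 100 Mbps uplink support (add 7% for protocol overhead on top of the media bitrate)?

18

On the wire with 7% overhead: 5.457 Mbps.
100 Mbps = 100.0 Mbps; 100.0 / 5.457 = 18.33 → 18 viewers.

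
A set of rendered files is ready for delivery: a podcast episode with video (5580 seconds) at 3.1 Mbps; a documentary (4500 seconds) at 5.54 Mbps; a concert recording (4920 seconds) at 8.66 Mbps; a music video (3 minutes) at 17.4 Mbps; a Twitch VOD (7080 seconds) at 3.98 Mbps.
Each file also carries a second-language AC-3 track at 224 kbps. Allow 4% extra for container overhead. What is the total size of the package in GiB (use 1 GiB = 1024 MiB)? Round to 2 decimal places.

14.67 GiB

Audio: 224 kbps = 0.224 Mbps.
podcast episode with video: 3.324 Mbps × 5580 s × 1.04 = 19289.8 Mb
documentary: 5.764 Mbps × 4500 s × 1.04 = 26975.5 Mb
concert recording: 8.884 Mbps × 4920 s × 1.04 = 45457.7 Mb
music video: 17.624 Mbps × 180 s × 1.04 = 3299.2 Mb
Twitch VOD: 4.204 Mbps × 7080 s × 1.04 = 30954.9 Mb
Total: 125977.1 Mb = 15747.1 MB.
= 14.67 GiB.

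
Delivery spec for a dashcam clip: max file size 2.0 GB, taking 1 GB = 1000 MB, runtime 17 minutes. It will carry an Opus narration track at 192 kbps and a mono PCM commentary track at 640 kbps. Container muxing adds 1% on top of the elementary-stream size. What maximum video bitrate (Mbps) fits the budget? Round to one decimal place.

14.7 Mbps

Budget: 2.0 GB = 16000.0 Mb.
Stream payload after overhead: 16000.0 / 1.01 = 15841.6 Mb.
17 min = 1020 s
Total bitrate budget: 15841.6 Mb / 1020 s = 15.531 Mbps.
Audio total: 192 + 640 = 832 kbps = 0.832 Mbps.
Video: 15.531 − 0.832 = 14.699 Mbps.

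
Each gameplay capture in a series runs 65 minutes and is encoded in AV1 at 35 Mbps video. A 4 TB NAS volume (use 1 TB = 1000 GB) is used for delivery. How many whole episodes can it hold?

234

65 min = 3900 s
Per item: 35.000 Mbps × 3900 s = 136,500 Mb = 17,062 MB.
Capacity: 4 TB = 32,000,000 Mb; 234.43 items → 234 complete.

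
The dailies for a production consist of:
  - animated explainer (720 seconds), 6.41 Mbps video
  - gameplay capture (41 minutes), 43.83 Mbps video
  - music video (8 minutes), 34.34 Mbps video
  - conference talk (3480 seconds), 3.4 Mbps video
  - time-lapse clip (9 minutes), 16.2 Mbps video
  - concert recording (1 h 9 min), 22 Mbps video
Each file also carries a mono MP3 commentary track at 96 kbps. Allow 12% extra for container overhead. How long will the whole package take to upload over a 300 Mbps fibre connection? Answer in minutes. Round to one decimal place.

Audio: 96 kbps = 0.096 Mbps.
animated explainer: 6.506 Mbps × 720 s × 1.12 = 5246.4 Mb
gameplay capture: 43.926 Mbps × 2460 s × 1.12 = 121024.9 Mb
music video: 34.436 Mbps × 480 s × 1.12 = 18512.8 Mb
conference talk: 3.496 Mbps × 3480 s × 1.12 = 13626.0 Mb
time-lapse clip: 16.296 Mbps × 540 s × 1.12 = 9855.8 Mb
concert recording: 22.096 Mbps × 4140 s × 1.12 = 102454.7 Mb
Total: 270720.7 Mb = 33840.1 MB.
At 300 Mbps: 270720.7 / 300 = 902 s ≈ 15 minutes.

15.0 minutes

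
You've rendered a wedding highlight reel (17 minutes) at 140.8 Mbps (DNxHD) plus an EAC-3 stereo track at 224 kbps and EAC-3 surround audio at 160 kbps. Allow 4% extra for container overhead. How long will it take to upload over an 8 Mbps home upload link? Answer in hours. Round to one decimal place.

5.2 hours

17 min = 1020 s
Audio total: 224 + 160 = 384 kbps = 0.384 Mbps.
Total bitrate: 141.184 Mbps.
File: 141.184 Mbps × 1020 s = 144007.7 Mb.
With 4% container overhead: ×1.04. → 149768.0 Mb.
At 8 Mbps: 149768.0 / 8 = 18721.0 s ≈ 5.2 hours.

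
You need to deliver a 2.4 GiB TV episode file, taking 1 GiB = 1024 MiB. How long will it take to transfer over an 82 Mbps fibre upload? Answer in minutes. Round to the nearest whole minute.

File: 2.4 GiB = 20615.8 Mb.
At 82 Mbps: 20615.8 / 82 = 251.4 s ≈ 4.19 minutes.

4 minutes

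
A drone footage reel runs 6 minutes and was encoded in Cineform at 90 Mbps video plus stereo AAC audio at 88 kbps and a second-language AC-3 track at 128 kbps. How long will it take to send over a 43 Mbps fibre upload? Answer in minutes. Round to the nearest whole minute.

13 minutes

6 min = 360 s
Audio total: 88 + 128 = 216 kbps = 0.216 Mbps.
Total bitrate: 90.216 Mbps.
File: 90.216 Mbps × 360 s = 32477.8 Mb.
At 43 Mbps: 32477.8 / 43 = 755.3 s ≈ 12.6 minutes.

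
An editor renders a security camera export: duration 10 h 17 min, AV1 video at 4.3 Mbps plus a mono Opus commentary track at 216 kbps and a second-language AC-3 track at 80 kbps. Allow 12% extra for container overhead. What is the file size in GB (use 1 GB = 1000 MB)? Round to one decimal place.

23.8 GB

10 h 17 min = 617 min = 37020 s
Audio total: 216 + 80 = 296 kbps = 0.296 Mbps.
Total bitrate: 4.3 + 0.296 = 4.596 Mbps.
Stream data: 4.596 Mbps × 37020 s = 170143.9 Mb.
With 12% container overhead: ×1.12.
190,561 Mb ÷ 8 = 23,820 MB → 23.82 GB.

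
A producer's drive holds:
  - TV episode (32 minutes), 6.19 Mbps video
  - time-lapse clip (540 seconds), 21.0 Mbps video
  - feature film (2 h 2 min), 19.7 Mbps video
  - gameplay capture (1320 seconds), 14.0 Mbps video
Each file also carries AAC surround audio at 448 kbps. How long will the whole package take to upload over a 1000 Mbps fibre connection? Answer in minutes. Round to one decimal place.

3.2 minutes

Audio: 448 kbps = 0.448 Mbps.
TV episode: 6.638 Mbps × 1920 s = 12745.0 Mb
time-lapse clip: 21.448 Mbps × 540 s = 11581.9 Mb
feature film: 20.148 Mbps × 7320 s = 147483.4 Mb
gameplay capture: 14.448 Mbps × 1320 s = 19071.4 Mb
Total: 190881.6 Mb = 23860.2 MB.
At 1000 Mbps: 190881.6 / 1000 = 191 s ≈ 3.18 minutes.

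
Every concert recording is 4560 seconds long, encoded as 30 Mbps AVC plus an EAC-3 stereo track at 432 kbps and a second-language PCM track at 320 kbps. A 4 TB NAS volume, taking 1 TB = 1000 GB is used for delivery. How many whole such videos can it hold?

Audio total: 432 + 320 = 752 kbps = 0.752 Mbps.
Total bitrate: 30.752 Mbps.
Per item: 30.752 Mbps × 4560 s = 140,229 Mb = 17,529 MB.
Capacity: 4 TB = 32,000,000 Mb; 228.20 items → 228 complete.

228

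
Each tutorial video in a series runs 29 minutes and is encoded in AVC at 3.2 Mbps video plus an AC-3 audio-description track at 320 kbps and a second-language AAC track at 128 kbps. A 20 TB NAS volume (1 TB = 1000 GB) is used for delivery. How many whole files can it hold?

29 min = 1740 s
Audio total: 320 + 128 = 448 kbps = 0.448 Mbps.
Total bitrate: 3.648 Mbps.
Per item: 3.648 Mbps × 1740 s = 6,348 Mb = 793.4 MB.
Capacity: 20 TB = 160,000,000 Mb; 25206.69 items → 25206 complete.

25206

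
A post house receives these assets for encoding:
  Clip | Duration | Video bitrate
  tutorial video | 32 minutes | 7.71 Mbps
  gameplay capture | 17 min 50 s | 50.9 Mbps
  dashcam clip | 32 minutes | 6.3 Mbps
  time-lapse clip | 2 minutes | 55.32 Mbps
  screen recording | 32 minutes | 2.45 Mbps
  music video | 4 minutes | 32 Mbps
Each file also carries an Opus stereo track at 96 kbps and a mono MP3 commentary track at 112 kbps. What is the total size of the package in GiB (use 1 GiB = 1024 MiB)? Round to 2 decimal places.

11.86 GiB

Audio total: 96 + 112 = 208 kbps = 0.208 Mbps.
tutorial video: 7.918 Mbps × 1920 s = 15202.6 Mb
gameplay capture: 51.108 Mbps × 1070 s = 54685.6 Mb
dashcam clip: 6.508 Mbps × 1920 s = 12495.4 Mb
time-lapse clip: 55.528 Mbps × 120 s = 6663.4 Mb
screen recording: 2.658 Mbps × 1920 s = 5103.4 Mb
music video: 32.208 Mbps × 240 s = 7729.9 Mb
Total: 101880.1 Mb = 12735.0 MB.
= 11.86 GiB.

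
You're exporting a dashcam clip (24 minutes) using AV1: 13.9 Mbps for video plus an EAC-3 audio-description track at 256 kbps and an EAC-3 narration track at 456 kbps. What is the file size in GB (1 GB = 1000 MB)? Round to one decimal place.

24 min = 1440 s
Audio total: 256 + 456 = 712 kbps = 0.712 Mbps.
Total bitrate: 13.9 + 0.712 = 14.612 Mbps.
Stream data: 14.612 Mbps × 1440 s = 21041.3 Mb.
21,041 Mb ÷ 8 = 2,630 MB → 2.630 GB.

2.6 GB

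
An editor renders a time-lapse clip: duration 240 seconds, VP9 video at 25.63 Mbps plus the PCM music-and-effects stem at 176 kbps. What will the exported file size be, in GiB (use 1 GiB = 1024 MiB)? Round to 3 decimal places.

0.721 GiB

Audio: 176 kbps = 0.176 Mbps.
Total bitrate: 25.63 + 0.176 = 25.806 Mbps.
Stream data: 25.806 Mbps × 240 s = 6193.4 Mb.
6,193 Mb = 774,180,000 bytes ÷ 1,073,741,824 = 0.721 GiB.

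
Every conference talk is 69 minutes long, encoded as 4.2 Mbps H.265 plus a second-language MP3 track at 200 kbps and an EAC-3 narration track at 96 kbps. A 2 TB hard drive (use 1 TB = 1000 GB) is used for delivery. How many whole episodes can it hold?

859

69 min = 4140 s
Audio total: 200 + 96 = 296 kbps = 0.296 Mbps.
Total bitrate: 4.496 Mbps.
Per item: 4.496 Mbps × 4140 s = 18,613 Mb = 2,327 MB.
Capacity: 2 TB = 16,000,000 Mb; 859.59 items → 859 complete.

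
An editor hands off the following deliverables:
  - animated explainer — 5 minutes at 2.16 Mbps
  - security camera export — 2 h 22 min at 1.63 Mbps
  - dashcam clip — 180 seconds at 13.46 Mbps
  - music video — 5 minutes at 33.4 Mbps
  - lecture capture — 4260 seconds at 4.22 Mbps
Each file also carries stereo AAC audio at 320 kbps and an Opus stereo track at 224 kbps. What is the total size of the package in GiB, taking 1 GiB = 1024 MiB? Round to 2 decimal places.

Audio total: 320 + 224 = 544 kbps = 0.544 Mbps.
animated explainer: 2.704 Mbps × 300 s = 811.2 Mb
security camera export: 2.174 Mbps × 8520 s = 18522.5 Mb
dashcam clip: 14.004 Mbps × 180 s = 2520.7 Mb
music video: 33.944 Mbps × 300 s = 10183.2 Mb
lecture capture: 4.764 Mbps × 4260 s = 20294.6 Mb
Total: 52332.2 Mb = 6541.5 MB.
= 6.092 GiB.

6.09 GiB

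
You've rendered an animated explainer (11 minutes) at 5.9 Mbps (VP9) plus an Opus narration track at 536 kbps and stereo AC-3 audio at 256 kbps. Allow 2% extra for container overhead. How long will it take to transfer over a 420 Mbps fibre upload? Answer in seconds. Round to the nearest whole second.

11 seconds

11 min = 660 s
Audio total: 536 + 256 = 792 kbps = 0.792 Mbps.
Total bitrate: 6.692 Mbps.
File: 6.692 Mbps × 660 s = 4416.7 Mb.
With 2% container overhead: ×1.02. → 4505.1 Mb.
At 420 Mbps: 4505.1 / 420 = 10.7 s ≈ 10.7 seconds.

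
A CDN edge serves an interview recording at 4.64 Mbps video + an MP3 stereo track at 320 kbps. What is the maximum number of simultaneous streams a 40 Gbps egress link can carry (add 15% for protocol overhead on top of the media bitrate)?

Audio: 320 kbps = 0.320 Mbps.
Per-viewer media rate: 4.960 Mbps.
On the wire with 15% overhead: 5.704 Mbps.
40 Gbps = 40,000 Mbps; 40,000 / 5.704 = 7012.62 → 7012 viewers.

7012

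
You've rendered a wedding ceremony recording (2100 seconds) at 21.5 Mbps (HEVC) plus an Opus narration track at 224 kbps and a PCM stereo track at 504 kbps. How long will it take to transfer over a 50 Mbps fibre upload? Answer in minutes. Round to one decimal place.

Audio total: 224 + 504 = 728 kbps = 0.728 Mbps.
Total bitrate: 22.228 Mbps.
File: 22.228 Mbps × 2100 s = 46678.8 Mb.
At 50 Mbps: 46678.8 / 50 = 933.6 s ≈ 15.6 minutes.

15.6 minutes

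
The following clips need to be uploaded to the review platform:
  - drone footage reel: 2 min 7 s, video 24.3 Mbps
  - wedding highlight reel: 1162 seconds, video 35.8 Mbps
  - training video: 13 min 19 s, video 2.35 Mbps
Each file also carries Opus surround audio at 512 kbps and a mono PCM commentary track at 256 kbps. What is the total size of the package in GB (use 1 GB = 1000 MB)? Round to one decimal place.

Audio total: 512 + 256 = 768 kbps = 0.768 Mbps.
drone footage reel: 25.068 Mbps × 127 s = 3183.6 Mb
wedding highlight reel: 36.568 Mbps × 1162 s = 42492.0 Mb
training video: 3.118 Mbps × 799 s = 2491.3 Mb
Total: 48166.9 Mb = 6020.9 MB.
= 6.021 GB.

6.0 GB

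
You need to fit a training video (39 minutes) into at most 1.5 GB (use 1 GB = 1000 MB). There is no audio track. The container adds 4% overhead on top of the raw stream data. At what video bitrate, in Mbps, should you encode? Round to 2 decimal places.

4.93 Mbps

Budget: 1.5 GB = 12000.0 Mb.
Stream payload after overhead: 12000.0 / 1.04 = 11538.5 Mb.
39 min = 2340 s
Total bitrate budget: 11538.5 Mb / 2340 s = 4.931 Mbps.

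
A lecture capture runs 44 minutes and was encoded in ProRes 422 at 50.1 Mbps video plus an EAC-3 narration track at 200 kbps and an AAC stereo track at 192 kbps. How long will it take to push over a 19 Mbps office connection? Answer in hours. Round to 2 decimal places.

44 min = 2640 s
Audio total: 200 + 192 = 392 kbps = 0.392 Mbps.
Total bitrate: 50.492 Mbps.
File: 50.492 Mbps × 2640 s = 133298.9 Mb.
At 19 Mbps: 133298.9 / 19 = 7015.7 s ≈ 1.95 hours.

1.95 hours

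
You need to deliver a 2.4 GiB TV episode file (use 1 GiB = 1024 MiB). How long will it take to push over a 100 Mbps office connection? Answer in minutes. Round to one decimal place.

3.4 minutes

File: 2.4 GiB = 20615.8 Mb.
At 100 Mbps: 20615.8 / 100 = 206.2 s ≈ 3.44 minutes.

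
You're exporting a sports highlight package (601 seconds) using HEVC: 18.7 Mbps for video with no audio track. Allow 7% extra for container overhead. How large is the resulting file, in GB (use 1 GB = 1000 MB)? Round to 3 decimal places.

Total bitrate: 18.7 Mbps.
Stream data: 18.700 Mbps × 601 s = 11238.7 Mb.
With 7% container overhead: ×1.07.
12,025 Mb ÷ 8 = 1,503 MB → 1.503 GB.

1.503 GB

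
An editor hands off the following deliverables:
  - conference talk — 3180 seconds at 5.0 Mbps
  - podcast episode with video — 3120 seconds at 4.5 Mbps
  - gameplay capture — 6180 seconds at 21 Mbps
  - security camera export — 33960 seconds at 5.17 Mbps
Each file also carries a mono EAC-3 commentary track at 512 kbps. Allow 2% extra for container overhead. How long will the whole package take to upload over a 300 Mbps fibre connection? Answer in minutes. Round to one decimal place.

20.3 minutes

Audio: 512 kbps = 0.512 Mbps.
conference talk: 5.512 Mbps × 3180 s × 1.02 = 17878.7 Mb
podcast episode with video: 5.012 Mbps × 3120 s × 1.02 = 15950.2 Mb
gameplay capture: 21.512 Mbps × 6180 s × 1.02 = 135603.0 Mb
security camera export: 5.682 Mbps × 33960 s × 1.02 = 196819.9 Mb
Total: 366251.9 Mb = 45781.5 MB.
At 300 Mbps: 366251.9 / 300 = 1221 s ≈ 20.3 minutes.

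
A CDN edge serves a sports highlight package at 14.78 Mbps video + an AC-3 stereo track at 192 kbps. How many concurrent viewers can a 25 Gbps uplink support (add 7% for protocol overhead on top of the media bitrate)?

Audio: 192 kbps = 0.192 Mbps.
Per-viewer media rate: 14.972 Mbps.
On the wire with 7% overhead: 16.020 Mbps.
25 Gbps = 25,000 Mbps; 25,000 / 16.020 = 1560.55 → 1560 viewers.

1560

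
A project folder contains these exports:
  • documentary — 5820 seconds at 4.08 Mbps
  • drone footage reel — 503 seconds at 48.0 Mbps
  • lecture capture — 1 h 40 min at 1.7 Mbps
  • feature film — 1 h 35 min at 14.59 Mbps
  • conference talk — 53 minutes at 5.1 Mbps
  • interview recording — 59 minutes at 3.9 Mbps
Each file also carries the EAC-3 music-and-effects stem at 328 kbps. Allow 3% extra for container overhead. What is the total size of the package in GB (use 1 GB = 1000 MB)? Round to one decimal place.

23.1 GB

Audio: 328 kbps = 0.328 Mbps.
documentary: 4.408 Mbps × 5820 s × 1.03 = 26424.2 Mb
drone footage reel: 48.328 Mbps × 503 s × 1.03 = 25038.3 Mb
lecture capture: 2.028 Mbps × 6000 s × 1.03 = 12533.0 Mb
feature film: 14.918 Mbps × 5700 s × 1.03 = 87583.6 Mb
conference talk: 5.428 Mbps × 3180 s × 1.03 = 17778.9 Mb
interview recording: 4.228 Mbps × 3540 s × 1.03 = 15416.1 Mb
Total: 184774.1 Mb = 23096.8 MB.
= 23.10 GB.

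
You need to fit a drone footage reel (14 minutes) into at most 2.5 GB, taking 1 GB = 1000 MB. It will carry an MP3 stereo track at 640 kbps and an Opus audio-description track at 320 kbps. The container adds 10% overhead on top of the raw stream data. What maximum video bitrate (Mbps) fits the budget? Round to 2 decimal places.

Budget: 2.5 GB = 20000.0 Mb.
Stream payload after overhead: 20000.0 / 1.10 = 18181.8 Mb.
14 min = 840 s
Total bitrate budget: 18181.8 Mb / 840 s = 21.645 Mbps.
Audio total: 640 + 320 = 960 kbps = 0.960 Mbps.
Video: 21.645 − 0.960 = 20.685 Mbps.

20.69 Mbps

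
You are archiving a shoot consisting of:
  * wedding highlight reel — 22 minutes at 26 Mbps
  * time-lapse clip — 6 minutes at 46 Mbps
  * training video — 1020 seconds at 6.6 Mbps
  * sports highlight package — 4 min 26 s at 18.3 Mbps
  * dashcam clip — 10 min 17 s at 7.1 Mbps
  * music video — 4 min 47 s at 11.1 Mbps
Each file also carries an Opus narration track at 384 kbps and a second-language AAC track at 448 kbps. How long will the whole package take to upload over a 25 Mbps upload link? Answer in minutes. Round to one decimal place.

Audio total: 384 + 448 = 832 kbps = 0.832 Mbps.
wedding highlight reel: 26.832 Mbps × 1320 s = 35418.2 Mb
time-lapse clip: 46.832 Mbps × 360 s = 16859.5 Mb
training video: 7.432 Mbps × 1020 s = 7580.6 Mb
sports highlight package: 19.132 Mbps × 266 s = 5089.1 Mb
dashcam clip: 7.932 Mbps × 617 s = 4894.0 Mb
music video: 11.932 Mbps × 287 s = 3424.5 Mb
Total: 73266.0 Mb = 9158.3 MB.
At 25 Mbps: 73266.0 / 25 = 2931 s ≈ 48.8 minutes.

48.8 minutes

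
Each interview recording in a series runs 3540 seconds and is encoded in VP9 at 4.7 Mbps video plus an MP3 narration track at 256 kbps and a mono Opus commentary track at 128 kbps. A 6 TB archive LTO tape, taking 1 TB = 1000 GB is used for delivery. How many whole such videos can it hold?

2667

Audio total: 256 + 128 = 384 kbps = 0.384 Mbps.
Total bitrate: 5.084 Mbps.
Per item: 5.084 Mbps × 3540 s = 17,997 Mb = 2,250 MB.
Capacity: 6 TB = 48,000,000 Mb; 2667.06 items → 2667 complete.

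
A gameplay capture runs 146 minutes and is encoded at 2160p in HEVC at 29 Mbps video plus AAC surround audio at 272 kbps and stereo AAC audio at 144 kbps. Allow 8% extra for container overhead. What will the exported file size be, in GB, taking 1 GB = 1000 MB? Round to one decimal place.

146 min = 8760 s
Audio total: 272 + 144 = 416 kbps = 0.416 Mbps.
Total bitrate: 29 + 0.416 = 29.416 Mbps.
Stream data: 29.416 Mbps × 8760 s = 257684.2 Mb.
With 8% container overhead: ×1.08.
278,299 Mb ÷ 8 = 34,787 MB → 34.79 GB.

34.8 GB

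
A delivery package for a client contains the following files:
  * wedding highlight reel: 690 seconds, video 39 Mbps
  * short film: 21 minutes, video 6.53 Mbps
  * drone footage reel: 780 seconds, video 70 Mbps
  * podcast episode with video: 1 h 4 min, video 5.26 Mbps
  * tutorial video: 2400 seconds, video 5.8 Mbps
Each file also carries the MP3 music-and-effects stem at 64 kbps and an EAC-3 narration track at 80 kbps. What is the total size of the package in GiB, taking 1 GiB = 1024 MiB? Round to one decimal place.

14.6 GiB

Audio total: 64 + 80 = 144 kbps = 0.144 Mbps.
wedding highlight reel: 39.144 Mbps × 690 s = 27009.4 Mb
short film: 6.674 Mbps × 1260 s = 8409.2 Mb
drone footage reel: 70.144 Mbps × 780 s = 54712.3 Mb
podcast episode with video: 5.404 Mbps × 3840 s = 20751.4 Mb
tutorial video: 5.944 Mbps × 2400 s = 14265.6 Mb
Total: 125147.9 Mb = 15643.5 MB.
= 14.57 GiB.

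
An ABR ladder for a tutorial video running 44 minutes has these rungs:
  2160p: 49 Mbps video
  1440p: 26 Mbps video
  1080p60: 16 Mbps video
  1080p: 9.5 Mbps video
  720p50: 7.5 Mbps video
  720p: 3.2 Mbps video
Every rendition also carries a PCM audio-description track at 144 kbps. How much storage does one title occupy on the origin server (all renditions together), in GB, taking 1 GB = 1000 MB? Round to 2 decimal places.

44 min = 2640 s
Audio: 144 kbps = 0.144 Mbps.
Sum of rendition bitrates: (49+0.144) + (26+0.144) + (16+0.144) + (9.5+0.144) + (7.5+0.144) + (3.2+0.144) = 112.064 Mbps.
× 2640 s = 295,849 Mb = 36,981 MB = 36.98 GB.

36.98 GB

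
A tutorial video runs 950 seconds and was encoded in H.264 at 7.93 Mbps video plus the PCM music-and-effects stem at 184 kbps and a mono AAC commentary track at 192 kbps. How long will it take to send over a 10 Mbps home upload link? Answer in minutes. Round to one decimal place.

Audio total: 184 + 192 = 376 kbps = 0.376 Mbps.
Total bitrate: 8.306 Mbps.
File: 8.306 Mbps × 950 s = 7890.7 Mb.
At 10 Mbps: 7890.7 / 10 = 789.1 s ≈ 13.2 minutes.

13.2 minutes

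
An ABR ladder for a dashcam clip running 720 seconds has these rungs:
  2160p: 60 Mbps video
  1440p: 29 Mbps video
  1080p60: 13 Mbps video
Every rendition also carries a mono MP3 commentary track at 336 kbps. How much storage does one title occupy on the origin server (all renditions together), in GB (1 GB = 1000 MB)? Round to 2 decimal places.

Audio: 336 kbps = 0.336 Mbps.
Sum of rendition bitrates: (60+0.336) + (29+0.336) + (13+0.336) = 103.008 Mbps.
× 720 s = 74,166 Mb = 9,271 MB = 9.271 GB.

9.27 GB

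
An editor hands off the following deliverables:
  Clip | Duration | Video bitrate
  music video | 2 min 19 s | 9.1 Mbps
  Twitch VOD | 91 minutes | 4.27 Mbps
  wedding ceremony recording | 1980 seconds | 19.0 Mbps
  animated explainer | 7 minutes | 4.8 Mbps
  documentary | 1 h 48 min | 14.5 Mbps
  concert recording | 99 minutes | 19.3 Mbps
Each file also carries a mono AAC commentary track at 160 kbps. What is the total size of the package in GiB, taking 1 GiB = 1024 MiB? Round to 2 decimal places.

Audio: 160 kbps = 0.160 Mbps.
music video: 9.260 Mbps × 139 s = 1287.1 Mb
Twitch VOD: 4.430 Mbps × 5460 s = 24187.8 Mb
wedding ceremony recording: 19.160 Mbps × 1980 s = 37936.8 Mb
animated explainer: 4.960 Mbps × 420 s = 2083.2 Mb
documentary: 14.660 Mbps × 6480 s = 94996.8 Mb
concert recording: 19.460 Mbps × 5940 s = 115592.4 Mb
Total: 276084.1 Mb = 34510.5 MB.
= 32.14 GiB.

32.14 GiB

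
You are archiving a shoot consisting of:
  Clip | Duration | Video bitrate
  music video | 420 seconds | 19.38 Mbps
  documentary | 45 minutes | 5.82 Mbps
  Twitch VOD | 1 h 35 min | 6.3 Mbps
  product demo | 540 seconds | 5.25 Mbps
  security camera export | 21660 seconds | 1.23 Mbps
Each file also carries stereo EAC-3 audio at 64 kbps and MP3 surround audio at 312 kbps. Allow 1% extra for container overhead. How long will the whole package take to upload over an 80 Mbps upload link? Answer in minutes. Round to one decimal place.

21.2 minutes

Audio total: 64 + 312 = 376 kbps = 0.376 Mbps.
music video: 19.756 Mbps × 420 s × 1.01 = 8380.5 Mb
documentary: 6.196 Mbps × 2700 s × 1.01 = 16896.5 Mb
Twitch VOD: 6.676 Mbps × 5700 s × 1.01 = 38433.7 Mb
product demo: 5.626 Mbps × 540 s × 1.01 = 3068.4 Mb
security camera export: 1.606 Mbps × 21660 s × 1.01 = 35133.8 Mb
Total: 101913.0 Mb = 12739.1 MB.
At 80 Mbps: 101913.0 / 80 = 1274 s ≈ 21.2 minutes.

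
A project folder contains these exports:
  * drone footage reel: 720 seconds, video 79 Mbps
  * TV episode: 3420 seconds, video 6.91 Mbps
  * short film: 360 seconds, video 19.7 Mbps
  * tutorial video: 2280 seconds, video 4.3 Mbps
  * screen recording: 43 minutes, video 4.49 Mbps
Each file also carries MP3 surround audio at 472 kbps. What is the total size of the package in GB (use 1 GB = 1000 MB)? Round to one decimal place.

14.2 GB

Audio: 472 kbps = 0.472 Mbps.
drone footage reel: 79.472 Mbps × 720 s = 57219.8 Mb
TV episode: 7.382 Mbps × 3420 s = 25246.4 Mb
short film: 20.172 Mbps × 360 s = 7261.9 Mb
tutorial video: 4.772 Mbps × 2280 s = 10880.2 Mb
screen recording: 4.962 Mbps × 2580 s = 12802.0 Mb
Total: 113410.3 Mb = 14176.3 MB.
= 14.18 GB.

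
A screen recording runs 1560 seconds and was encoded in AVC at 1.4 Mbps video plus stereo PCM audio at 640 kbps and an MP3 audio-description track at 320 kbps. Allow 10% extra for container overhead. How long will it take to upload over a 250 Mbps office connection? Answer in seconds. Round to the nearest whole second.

16 seconds

Audio total: 640 + 320 = 960 kbps = 0.960 Mbps.
Total bitrate: 2.360 Mbps.
File: 2.360 Mbps × 1560 s = 3681.6 Mb.
With 10% container overhead: ×1.10. → 4049.8 Mb.
At 250 Mbps: 4049.8 / 250 = 16.2 s ≈ 16.2 seconds.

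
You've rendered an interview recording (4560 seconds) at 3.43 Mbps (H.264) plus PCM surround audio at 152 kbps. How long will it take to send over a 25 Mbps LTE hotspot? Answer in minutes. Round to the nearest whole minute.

11 minutes

Audio: 152 kbps = 0.152 Mbps.
Total bitrate: 3.582 Mbps.
File: 3.582 Mbps × 4560 s = 16333.9 Mb.
At 25 Mbps: 16333.9 / 25 = 653.4 s ≈ 10.9 minutes.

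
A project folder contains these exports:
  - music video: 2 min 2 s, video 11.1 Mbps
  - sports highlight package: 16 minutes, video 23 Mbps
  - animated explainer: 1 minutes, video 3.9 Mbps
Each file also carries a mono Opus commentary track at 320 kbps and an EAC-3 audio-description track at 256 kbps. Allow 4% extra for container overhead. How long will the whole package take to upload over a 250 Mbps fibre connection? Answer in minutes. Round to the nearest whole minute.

2 minutes

Audio total: 320 + 256 = 576 kbps = 0.576 Mbps.
music video: 11.676 Mbps × 122 s × 1.04 = 1481.5 Mb
sports highlight package: 23.576 Mbps × 960 s × 1.04 = 23538.3 Mb
animated explainer: 4.476 Mbps × 60 s × 1.04 = 279.3 Mb
Total: 25299.0 Mb = 3162.4 MB.
At 250 Mbps: 25299.0 / 250 = 101 s ≈ 1.69 minutes.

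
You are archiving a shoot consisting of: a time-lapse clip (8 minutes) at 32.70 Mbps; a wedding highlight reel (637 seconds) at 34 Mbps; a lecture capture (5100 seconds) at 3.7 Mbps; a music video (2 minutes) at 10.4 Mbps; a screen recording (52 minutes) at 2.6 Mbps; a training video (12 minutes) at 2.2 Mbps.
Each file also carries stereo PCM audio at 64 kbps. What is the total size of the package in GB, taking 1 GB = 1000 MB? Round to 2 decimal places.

8.48 GB

Audio: 64 kbps = 0.064 Mbps.
time-lapse clip: 32.764 Mbps × 480 s = 15726.7 Mb
wedding highlight reel: 34.064 Mbps × 637 s = 21698.8 Mb
lecture capture: 3.764 Mbps × 5100 s = 19196.4 Mb
music video: 10.464 Mbps × 120 s = 1255.7 Mb
screen recording: 2.664 Mbps × 3120 s = 8311.7 Mb
training video: 2.264 Mbps × 720 s = 1630.1 Mb
Total: 67819.3 Mb = 8477.4 MB.
= 8.477 GB.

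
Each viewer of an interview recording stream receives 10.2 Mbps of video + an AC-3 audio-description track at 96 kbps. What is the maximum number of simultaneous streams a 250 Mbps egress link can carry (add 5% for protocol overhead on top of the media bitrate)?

Audio: 96 kbps = 0.096 Mbps.
Per-viewer media rate: 10.296 Mbps.
On the wire with 5% overhead: 10.811 Mbps.
250 Mbps = 250.0 Mbps; 250.0 / 10.811 = 23.13 → 23 viewers.

23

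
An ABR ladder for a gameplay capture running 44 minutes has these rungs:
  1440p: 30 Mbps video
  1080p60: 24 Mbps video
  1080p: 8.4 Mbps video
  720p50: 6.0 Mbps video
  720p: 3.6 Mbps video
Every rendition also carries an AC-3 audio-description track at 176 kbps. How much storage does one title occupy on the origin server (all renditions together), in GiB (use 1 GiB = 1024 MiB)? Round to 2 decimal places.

44 min = 2640 s
Audio: 176 kbps = 0.176 Mbps.
Sum of rendition bitrates: (30+0.176) + (24+0.176) + (8.4+0.176) + (6.0+0.176) + (3.6+0.176) = 72.880 Mbps.
× 2640 s = 192,403 Mb = 24,050 MB = 22.40 GiB.

22.40 GiB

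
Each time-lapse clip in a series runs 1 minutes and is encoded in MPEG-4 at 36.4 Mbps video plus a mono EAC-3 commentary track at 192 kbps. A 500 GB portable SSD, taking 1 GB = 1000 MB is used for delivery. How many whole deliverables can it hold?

Audio: 192 kbps = 0.192 Mbps.
Total bitrate: 36.592 Mbps.
Per item: 36.592 Mbps × 60 s = 2,196 Mb = 274.4 MB.
Capacity: 500 GB = 4,000,000 Mb; 1821.89 items → 1821 complete.

1821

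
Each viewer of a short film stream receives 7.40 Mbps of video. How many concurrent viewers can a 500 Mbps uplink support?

500 Mbps = 500.0 Mbps; 500.0 / 7.400 = 67.57 → 67 viewers.

67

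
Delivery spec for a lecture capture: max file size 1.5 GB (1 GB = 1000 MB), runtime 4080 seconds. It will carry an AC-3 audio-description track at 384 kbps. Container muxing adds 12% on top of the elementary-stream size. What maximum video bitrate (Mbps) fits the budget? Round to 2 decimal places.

2.24 Mbps

Budget: 1.5 GB = 12000.0 Mb.
Stream payload after overhead: 12000.0 / 1.12 = 10714.3 Mb.
Total bitrate budget: 10714.3 Mb / 4080 s = 2.626 Mbps.
Audio: 384 kbps = 0.384 Mbps.
Video: 2.626 − 0.384 = 2.242 Mbps.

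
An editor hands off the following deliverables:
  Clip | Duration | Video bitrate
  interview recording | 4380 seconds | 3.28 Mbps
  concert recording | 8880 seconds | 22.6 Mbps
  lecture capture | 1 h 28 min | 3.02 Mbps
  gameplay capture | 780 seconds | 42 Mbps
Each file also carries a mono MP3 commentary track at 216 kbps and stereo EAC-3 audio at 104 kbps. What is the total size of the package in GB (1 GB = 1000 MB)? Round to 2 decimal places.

33.74 GB

Audio total: 216 + 104 = 320 kbps = 0.320 Mbps.
interview recording: 3.600 Mbps × 4380 s = 15768.0 Mb
concert recording: 22.920 Mbps × 8880 s = 203529.6 Mb
lecture capture: 3.340 Mbps × 5280 s = 17635.2 Mb
gameplay capture: 42.320 Mbps × 780 s = 33009.6 Mb
Total: 269942.4 Mb = 33742.8 MB.
= 33.74 GB.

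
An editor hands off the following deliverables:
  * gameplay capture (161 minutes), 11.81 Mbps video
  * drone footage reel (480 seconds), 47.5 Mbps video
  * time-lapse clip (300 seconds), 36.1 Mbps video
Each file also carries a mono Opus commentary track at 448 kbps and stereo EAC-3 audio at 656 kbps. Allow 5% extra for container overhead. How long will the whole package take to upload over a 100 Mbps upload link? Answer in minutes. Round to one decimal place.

Audio total: 448 + 656 = 1104 kbps = 1.104 Mbps.
gameplay capture: 12.914 Mbps × 9660 s × 1.05 = 130986.7 Mb
drone footage reel: 48.604 Mbps × 480 s × 1.05 = 24496.4 Mb
time-lapse clip: 37.204 Mbps × 300 s × 1.05 = 11719.3 Mb
Total: 167202.4 Mb = 20900.3 MB.
At 100 Mbps: 167202.4 / 100 = 1672 s ≈ 27.9 minutes.

27.9 minutes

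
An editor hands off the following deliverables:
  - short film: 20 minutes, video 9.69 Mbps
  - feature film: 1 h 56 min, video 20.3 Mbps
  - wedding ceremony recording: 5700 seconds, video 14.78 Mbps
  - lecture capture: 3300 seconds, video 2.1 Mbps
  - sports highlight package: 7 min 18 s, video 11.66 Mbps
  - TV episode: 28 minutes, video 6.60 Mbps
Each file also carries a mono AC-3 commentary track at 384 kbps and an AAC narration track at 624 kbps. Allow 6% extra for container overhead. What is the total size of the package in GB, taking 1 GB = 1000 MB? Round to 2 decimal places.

Audio total: 384 + 624 = 1008 kbps = 1.008 Mbps.
short film: 10.698 Mbps × 1200 s × 1.06 = 13607.9 Mb
feature film: 21.308 Mbps × 6960 s × 1.06 = 157201.9 Mb
wedding ceremony recording: 15.788 Mbps × 5700 s × 1.06 = 95391.1 Mb
lecture capture: 3.108 Mbps × 3300 s × 1.06 = 10871.8 Mb
sports highlight package: 12.668 Mbps × 438 s × 1.06 = 5881.5 Mb
TV episode: 7.608 Mbps × 1680 s × 1.06 = 13548.3 Mb
Total: 296502.5 Mb = 37062.8 MB.
= 37.06 GB.

37.06 GB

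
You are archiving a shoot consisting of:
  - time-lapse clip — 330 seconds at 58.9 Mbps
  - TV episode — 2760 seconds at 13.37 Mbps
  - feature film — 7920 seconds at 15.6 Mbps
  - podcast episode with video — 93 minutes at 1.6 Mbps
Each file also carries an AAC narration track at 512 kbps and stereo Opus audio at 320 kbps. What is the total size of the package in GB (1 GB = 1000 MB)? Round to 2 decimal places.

Audio total: 512 + 320 = 832 kbps = 0.832 Mbps.
time-lapse clip: 59.732 Mbps × 330 s = 19711.6 Mb
TV episode: 14.202 Mbps × 2760 s = 39197.5 Mb
feature film: 16.432 Mbps × 7920 s = 130141.4 Mb
podcast episode with video: 2.432 Mbps × 5580 s = 13570.6 Mb
Total: 202621.1 Mb = 25327.6 MB.
= 25.33 GB.

25.33 GB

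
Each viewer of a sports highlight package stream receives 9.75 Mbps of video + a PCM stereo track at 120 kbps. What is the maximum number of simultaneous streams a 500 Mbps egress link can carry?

Audio: 120 kbps = 0.120 Mbps.
Per-viewer media rate: 9.870 Mbps.
500 Mbps = 500.0 Mbps; 500.0 / 9.870 = 50.66 → 50 viewers.

50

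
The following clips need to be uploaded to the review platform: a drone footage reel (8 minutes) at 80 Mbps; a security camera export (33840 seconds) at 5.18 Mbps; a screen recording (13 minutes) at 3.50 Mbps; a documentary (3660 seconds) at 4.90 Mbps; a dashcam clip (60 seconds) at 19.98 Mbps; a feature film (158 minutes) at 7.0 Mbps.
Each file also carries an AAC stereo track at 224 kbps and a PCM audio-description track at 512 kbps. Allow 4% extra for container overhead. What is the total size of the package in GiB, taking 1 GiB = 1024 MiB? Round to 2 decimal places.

Audio total: 224 + 512 = 736 kbps = 0.736 Mbps.
drone footage reel: 80.736 Mbps × 480 s × 1.04 = 40303.4 Mb
security camera export: 5.916 Mbps × 33840 s × 1.04 = 208205.3 Mb
screen recording: 4.236 Mbps × 780 s × 1.04 = 3436.2 Mb
documentary: 5.636 Mbps × 3660 s × 1.04 = 21452.9 Mb
dashcam clip: 20.716 Mbps × 60 s × 1.04 = 1292.7 Mb
feature film: 7.736 Mbps × 9480 s × 1.04 = 76270.8 Mb
Total: 350961.3 Mb = 43870.2 MB.
= 40.86 GiB.

40.86 GiB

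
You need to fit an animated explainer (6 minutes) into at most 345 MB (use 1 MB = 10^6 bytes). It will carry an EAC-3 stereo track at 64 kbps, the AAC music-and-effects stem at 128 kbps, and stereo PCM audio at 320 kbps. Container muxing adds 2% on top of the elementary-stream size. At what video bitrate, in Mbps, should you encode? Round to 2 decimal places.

Budget: 345 MB = 2760.0 Mb.
Stream payload after overhead: 2760.0 / 1.02 = 2705.9 Mb.
6 min = 360 s
Total bitrate budget: 2705.9 Mb / 360 s = 7.516 Mbps.
Audio total: 64 + 128 + 320 = 512 kbps = 0.512 Mbps.
Video: 7.516 − 0.512 = 7.004 Mbps.

7.00 Mbps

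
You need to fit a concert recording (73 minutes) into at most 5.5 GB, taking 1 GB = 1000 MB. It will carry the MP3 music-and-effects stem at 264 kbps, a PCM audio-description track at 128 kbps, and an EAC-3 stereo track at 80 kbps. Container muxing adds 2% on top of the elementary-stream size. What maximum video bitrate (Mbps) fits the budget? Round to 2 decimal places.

Budget: 5.5 GB = 44000.0 Mb.
Stream payload after overhead: 44000.0 / 1.02 = 43137.3 Mb.
73 min = 4380 s
Total bitrate budget: 43137.3 Mb / 4380 s = 9.849 Mbps.
Audio total: 264 + 128 + 80 = 472 kbps = 0.472 Mbps.
Video: 9.849 − 0.472 = 9.377 Mbps.

9.38 Mbps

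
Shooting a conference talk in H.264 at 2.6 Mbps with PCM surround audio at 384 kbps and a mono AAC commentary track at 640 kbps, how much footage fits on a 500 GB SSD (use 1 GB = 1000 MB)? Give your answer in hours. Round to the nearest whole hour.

307 hours

Audio total: 384 + 640 = 1024 kbps = 1.024 Mbps.
Total bitrate: 2.6 + 1.024 = 3.624 Mbps.
Capacity: 500 GB = 4,000,000 Mb.
Recording time: 4,000,000 / 3.624 = 1,103,753 s ≈ 307 hours.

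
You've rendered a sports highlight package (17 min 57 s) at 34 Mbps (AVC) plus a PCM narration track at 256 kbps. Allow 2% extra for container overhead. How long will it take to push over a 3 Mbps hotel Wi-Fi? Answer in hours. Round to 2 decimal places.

3.48 hours

17 min 57 s = 1077 s
Audio: 256 kbps = 0.256 Mbps.
Total bitrate: 34.256 Mbps.
File: 34.256 Mbps × 1077 s = 36893.7 Mb.
With 2% container overhead: ×1.02. → 37631.6 Mb.
At 3 Mbps: 37631.6 / 3 = 12543.9 s ≈ 3.48 hours.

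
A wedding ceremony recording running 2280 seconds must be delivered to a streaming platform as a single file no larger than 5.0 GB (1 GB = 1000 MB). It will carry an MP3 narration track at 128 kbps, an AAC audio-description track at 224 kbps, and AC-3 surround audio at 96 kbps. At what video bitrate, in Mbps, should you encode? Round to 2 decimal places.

17.10 Mbps

Budget: 5.0 GB = 40000.0 Mb.
Total bitrate budget: 40000.0 Mb / 2280 s = 17.544 Mbps.
Audio total: 128 + 224 + 96 = 448 kbps = 0.448 Mbps.
Video: 17.544 − 0.448 = 17.096 Mbps.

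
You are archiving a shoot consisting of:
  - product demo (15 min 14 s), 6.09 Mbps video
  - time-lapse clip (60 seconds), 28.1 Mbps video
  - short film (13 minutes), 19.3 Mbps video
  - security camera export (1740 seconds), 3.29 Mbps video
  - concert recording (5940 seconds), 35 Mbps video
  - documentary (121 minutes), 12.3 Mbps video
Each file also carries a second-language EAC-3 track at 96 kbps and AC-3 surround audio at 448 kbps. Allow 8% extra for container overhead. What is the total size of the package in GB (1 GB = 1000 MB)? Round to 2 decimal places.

Audio total: 96 + 448 = 544 kbps = 0.544 Mbps.
product demo: 6.634 Mbps × 914 s × 1.08 = 6548.6 Mb
time-lapse clip: 28.644 Mbps × 60 s × 1.08 = 1856.1 Mb
short film: 19.844 Mbps × 780 s × 1.08 = 16716.6 Mb
security camera export: 3.834 Mbps × 1740 s × 1.08 = 7204.9 Mb
concert recording: 35.544 Mbps × 5940 s × 1.08 = 228021.9 Mb
documentary: 12.844 Mbps × 7260 s × 1.08 = 100707.2 Mb
Total: 361055.2 Mb = 45131.9 MB.
= 45.13 GB.

45.13 GB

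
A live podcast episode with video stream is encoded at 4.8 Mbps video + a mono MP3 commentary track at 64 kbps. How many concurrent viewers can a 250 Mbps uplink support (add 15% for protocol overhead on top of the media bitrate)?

44

Audio: 64 kbps = 0.064 Mbps.
Per-viewer media rate: 4.864 Mbps.
On the wire with 15% overhead: 5.594 Mbps.
250 Mbps = 250.0 Mbps; 250.0 / 5.594 = 44.69 → 44 viewers.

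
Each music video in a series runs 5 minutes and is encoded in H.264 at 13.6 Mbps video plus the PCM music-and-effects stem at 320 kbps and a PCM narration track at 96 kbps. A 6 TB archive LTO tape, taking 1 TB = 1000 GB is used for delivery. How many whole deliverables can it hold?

5 min = 300 s
Audio total: 320 + 96 = 416 kbps = 0.416 Mbps.
Total bitrate: 14.016 Mbps.
Per item: 14.016 Mbps × 300 s = 4,205 Mb = 525.6 MB.
Capacity: 6 TB = 48,000,000 Mb; 11415.53 items → 11415 complete.

11415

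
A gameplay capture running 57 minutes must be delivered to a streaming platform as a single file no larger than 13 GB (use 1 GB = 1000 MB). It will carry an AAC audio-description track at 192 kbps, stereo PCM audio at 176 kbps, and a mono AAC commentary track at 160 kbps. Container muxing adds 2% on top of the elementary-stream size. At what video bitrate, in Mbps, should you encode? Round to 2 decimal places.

29.29 Mbps

Budget: 13 GB = 104000.0 Mb.
Stream payload after overhead: 104000.0 / 1.02 = 101960.8 Mb.
57 min = 3420 s
Total bitrate budget: 101960.8 Mb / 3420 s = 29.813 Mbps.
Audio total: 192 + 176 + 160 = 528 kbps = 0.528 Mbps.
Video: 29.813 − 0.528 = 29.285 Mbps.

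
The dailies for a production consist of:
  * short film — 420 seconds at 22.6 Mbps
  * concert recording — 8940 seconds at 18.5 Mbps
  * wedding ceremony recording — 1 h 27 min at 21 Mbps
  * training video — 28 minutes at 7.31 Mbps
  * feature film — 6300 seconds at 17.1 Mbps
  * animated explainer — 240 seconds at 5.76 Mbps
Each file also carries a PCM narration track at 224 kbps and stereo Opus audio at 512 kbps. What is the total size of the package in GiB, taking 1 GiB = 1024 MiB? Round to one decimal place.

Audio total: 224 + 512 = 736 kbps = 0.736 Mbps.
short film: 23.336 Mbps × 420 s = 9801.1 Mb
concert recording: 19.236 Mbps × 8940 s = 171969.8 Mb
wedding ceremony recording: 21.736 Mbps × 5220 s = 113461.9 Mb
training video: 8.046 Mbps × 1680 s = 13517.3 Mb
feature film: 17.836 Mbps × 6300 s = 112366.8 Mb
animated explainer: 6.496 Mbps × 240 s = 1559.0 Mb
Total: 422676.0 Mb = 52834.5 MB.
= 49.21 GiB.

49.2 GiB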